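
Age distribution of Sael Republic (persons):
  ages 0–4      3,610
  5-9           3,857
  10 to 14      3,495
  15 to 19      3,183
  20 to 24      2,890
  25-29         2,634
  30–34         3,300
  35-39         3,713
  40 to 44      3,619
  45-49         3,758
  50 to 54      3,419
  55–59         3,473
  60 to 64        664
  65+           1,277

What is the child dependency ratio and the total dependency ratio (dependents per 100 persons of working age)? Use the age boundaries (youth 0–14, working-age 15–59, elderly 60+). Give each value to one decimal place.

Youth dependency ratio: 36.6
Total dependency ratio: 43.0

0–14: 3,610 + 3,857 + 3,495 = 10,962
15–59: 3,183 + 2,890 + 2,634 + 3,300 + 3,713 + 3,619 + 3,758 + 3,419 + 3,473 = 29,989
60+: 664 + 1,277 = 1,941
Youth dependency ratio = 10,962 / 29,989 × 100 = 36.6
Total dependency ratio = (10,962 + 1,941) / 29,989 × 100 = 12,903 / 29,989 × 100 = 43.0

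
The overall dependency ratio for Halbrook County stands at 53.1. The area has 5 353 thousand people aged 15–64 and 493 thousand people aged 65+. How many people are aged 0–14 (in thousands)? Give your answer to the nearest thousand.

Aged 0–14: 2 349

Total dependency ratio = (youth + elderly) / working-age × 100
53.1 = (Y + 493) / 5 353 × 100
⇒ 2 349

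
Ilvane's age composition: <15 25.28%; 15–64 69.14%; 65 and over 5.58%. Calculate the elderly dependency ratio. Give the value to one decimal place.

Old-age dependency ratio = 5.58 / 69.14 × 100 = 8.1

Old-age dependency ratio: 8.1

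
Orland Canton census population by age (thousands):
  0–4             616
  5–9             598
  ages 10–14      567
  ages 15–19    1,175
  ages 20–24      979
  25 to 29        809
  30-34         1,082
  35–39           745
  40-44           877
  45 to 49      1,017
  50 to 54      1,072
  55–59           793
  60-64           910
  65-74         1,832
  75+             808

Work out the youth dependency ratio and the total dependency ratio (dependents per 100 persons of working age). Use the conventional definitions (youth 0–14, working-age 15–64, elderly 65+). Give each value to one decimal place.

0–14: 616 + 598 + 567 = 1,781
15–64: 1,175 + 979 + 809 + 1,082 + 745 + 877 + 1,017 + 1,072 + 793 + 910 = 9,459
65+: 1,832 + 808 = 2,640
Youth dependency ratio = 1,781 / 9,459 × 100 = 18.8
Total dependency ratio = (1,781 + 2,640) / 9,459 × 100 = 4,421 / 9,459 × 100 = 46.7

Youth dependency ratio: 18.8
Total dependency ratio: 46.7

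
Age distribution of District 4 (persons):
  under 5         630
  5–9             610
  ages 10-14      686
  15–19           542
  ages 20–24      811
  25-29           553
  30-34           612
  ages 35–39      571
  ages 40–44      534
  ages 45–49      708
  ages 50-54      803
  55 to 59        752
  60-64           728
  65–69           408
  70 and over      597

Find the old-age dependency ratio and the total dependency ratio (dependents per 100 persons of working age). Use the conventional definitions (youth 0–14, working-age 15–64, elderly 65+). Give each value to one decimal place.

Old-age dependency ratio: 15.2
Total dependency ratio: 44.3

0–14: 630 + 610 + 686 = 1,926
15–64: 542 + 811 + 553 + 612 + 571 + 534 + 708 + 803 + 752 + 728 = 6,614
65+: 408 + 597 = 1,005
Old-age dependency ratio = 1,005 / 6,614 × 100 = 15.2
Total dependency ratio = (1,926 + 1,005) / 6,614 × 100 = 2,931 / 6,614 × 100 = 44.3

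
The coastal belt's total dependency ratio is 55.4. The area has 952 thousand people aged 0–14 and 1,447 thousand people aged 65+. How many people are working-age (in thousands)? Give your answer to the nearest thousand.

Total dependency ratio = (youth + elderly) / working-age × 100
55.4 = (952 + 1,447) / W × 100
⇒ 4,330

Working-age: 4,330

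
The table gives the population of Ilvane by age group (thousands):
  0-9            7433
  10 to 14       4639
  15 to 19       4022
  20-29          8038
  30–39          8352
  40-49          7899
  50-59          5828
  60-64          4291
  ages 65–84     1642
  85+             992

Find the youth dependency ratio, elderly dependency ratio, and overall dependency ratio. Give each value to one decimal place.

Youth dependency ratio: 31.4
Old-age dependency ratio: 6.9
Total dependency ratio: 38.3

0–14: 7433 + 4639 = 12072
15–64: 4022 + 8038 + 8352 + 7899 + 5828 + 4291 = 38430
65+: 1642 + 992 = 2634
Youth dependency ratio = 12072 / 38430 × 100 = 31.4
Old-age dependency ratio = 2634 / 38430 × 100 = 6.9
Total dependency ratio = (12072 + 2634) / 38430 × 100 = 14706 / 38430 × 100 = 38.3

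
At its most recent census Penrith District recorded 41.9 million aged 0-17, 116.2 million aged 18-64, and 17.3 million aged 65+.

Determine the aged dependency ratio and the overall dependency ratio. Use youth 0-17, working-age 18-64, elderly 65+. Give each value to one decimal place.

Old-age dependency ratio = 17.3 / 116.2 × 100 = 14.9
Total dependency ratio = (41.9 + 17.3) / 116.2 × 100 = 59.2 / 116.2 × 100 = 50.9

Old-age dependency ratio: 14.9
Total dependency ratio: 50.9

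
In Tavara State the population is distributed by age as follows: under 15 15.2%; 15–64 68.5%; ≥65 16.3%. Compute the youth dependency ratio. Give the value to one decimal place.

Youth dependency ratio = 15.2 / 68.5 × 100 = 22.2

Youth dependency ratio: 22.2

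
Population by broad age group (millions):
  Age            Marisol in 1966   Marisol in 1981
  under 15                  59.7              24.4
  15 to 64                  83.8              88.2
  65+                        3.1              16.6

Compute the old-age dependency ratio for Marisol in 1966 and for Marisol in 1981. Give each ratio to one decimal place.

Marisol in 1966: 3.1 / 83.8 × 100 = 3.7
Marisol in 1981: 16.6 / 88.2 × 100 = 18.8

Marisol in 1966: 3.7
Marisol in 1981: 18.8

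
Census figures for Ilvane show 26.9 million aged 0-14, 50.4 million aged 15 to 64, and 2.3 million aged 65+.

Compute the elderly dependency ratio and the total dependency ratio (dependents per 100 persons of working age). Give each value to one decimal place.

Old-age dependency ratio: 4.6
Total dependency ratio: 57.9

Old-age dependency ratio = 2.3 / 50.4 × 100 = 4.6
Total dependency ratio = (26.9 + 2.3) / 50.4 × 100 = 29.2 / 50.4 × 100 = 57.9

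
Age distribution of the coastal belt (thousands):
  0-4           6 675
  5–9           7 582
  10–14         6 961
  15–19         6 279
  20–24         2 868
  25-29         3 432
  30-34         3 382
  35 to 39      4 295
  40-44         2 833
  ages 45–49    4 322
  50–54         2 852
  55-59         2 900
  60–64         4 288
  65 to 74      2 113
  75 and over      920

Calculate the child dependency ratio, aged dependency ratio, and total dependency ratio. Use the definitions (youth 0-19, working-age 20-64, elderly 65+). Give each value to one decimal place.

Youth dependency ratio: 88.2
Old-age dependency ratio: 9.7
Total dependency ratio: 97.9

0–19: 6 675 + 7 582 + 6 961 + 6 279 = 27 497
20–64: 2 868 + 3 432 + 3 382 + 4 295 + 2 833 + 4 322 + 2 852 + 2 900 + 4 288 = 31 172
65+: 2 113 + 920 = 3 033
Youth dependency ratio = 27 497 / 31 172 × 100 = 88.2
Old-age dependency ratio = 3 033 / 31 172 × 100 = 9.7
Total dependency ratio = (27 497 + 3 033) / 31 172 × 100 = 30 530 / 31 172 × 100 = 97.9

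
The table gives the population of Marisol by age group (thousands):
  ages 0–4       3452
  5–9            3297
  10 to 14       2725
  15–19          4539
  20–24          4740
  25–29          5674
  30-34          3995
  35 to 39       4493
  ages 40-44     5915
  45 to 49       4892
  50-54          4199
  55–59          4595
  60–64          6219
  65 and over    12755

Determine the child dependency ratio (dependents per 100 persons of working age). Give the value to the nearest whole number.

0–14: 3452 + 3297 + 2725 = 9474
15–64: 4539 + 4740 + 5674 + 3995 + 4493 + 5915 + 4892 + 4199 + 4595 + 6219 = 49261
65+: 12755
Youth dependency ratio = 9474 / 49261 × 100 = 19

Youth dependency ratio: 19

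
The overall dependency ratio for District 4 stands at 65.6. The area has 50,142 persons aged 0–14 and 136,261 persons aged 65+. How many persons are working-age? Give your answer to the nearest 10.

Total dependency ratio = (youth + elderly) / working-age × 100
65.6 = (50,142 + 136,261) / W × 100
⇒ 284,150

Working-age: 284,150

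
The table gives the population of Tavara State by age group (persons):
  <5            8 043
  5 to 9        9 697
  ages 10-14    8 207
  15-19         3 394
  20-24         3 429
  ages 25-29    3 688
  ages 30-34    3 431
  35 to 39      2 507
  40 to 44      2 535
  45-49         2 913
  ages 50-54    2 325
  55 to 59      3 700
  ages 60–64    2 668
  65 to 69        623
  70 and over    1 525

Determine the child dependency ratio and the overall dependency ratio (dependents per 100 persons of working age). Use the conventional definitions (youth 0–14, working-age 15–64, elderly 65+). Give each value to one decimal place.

Youth dependency ratio: 84.8
Total dependency ratio: 91.8

0–14: 8 043 + 9 697 + 8 207 = 25 947
15–64: 3 394 + 3 429 + 3 688 + 3 431 + 2 507 + 2 535 + 2 913 + 2 325 + 3 700 + 2 668 = 30 590
65+: 623 + 1 525 = 2 148
Youth dependency ratio = 25 947 / 30 590 × 100 = 84.8
Total dependency ratio = (25 947 + 2 148) / 30 590 × 100 = 28 095 / 30 590 × 100 = 91.8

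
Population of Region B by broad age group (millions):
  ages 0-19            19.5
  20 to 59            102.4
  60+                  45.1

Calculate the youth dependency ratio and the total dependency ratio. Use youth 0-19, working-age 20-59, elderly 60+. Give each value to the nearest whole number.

Youth dependency ratio = 19.5 / 102.4 × 100 = 19
Total dependency ratio = (19.5 + 45.1) / 102.4 × 100 = 64.6 / 102.4 × 100 = 63

Youth dependency ratio: 19
Total dependency ratio: 63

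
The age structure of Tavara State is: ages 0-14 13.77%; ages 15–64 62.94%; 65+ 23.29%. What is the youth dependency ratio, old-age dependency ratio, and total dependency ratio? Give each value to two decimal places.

Youth dependency ratio: 21.88
Old-age dependency ratio: 37.00
Total dependency ratio: 58.88

Youth dependency ratio = 13.77 / 62.94 × 100 = 21.88
Old-age dependency ratio = 23.29 / 62.94 × 100 = 37.00
Total dependency ratio = (13.77 + 23.29) / 62.94 × 100 = 37.06 / 62.94 × 100 = 58.88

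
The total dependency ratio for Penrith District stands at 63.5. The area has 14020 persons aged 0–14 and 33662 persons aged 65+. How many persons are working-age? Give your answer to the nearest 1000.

Working-age: 75000

Total dependency ratio = (youth + elderly) / working-age × 100
63.5 = (14020 + 33662) / W × 100
⇒ 75000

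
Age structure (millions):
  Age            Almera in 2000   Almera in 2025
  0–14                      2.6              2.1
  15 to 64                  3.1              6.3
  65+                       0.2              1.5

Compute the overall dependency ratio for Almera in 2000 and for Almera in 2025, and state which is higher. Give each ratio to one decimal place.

Almera in 2000: (2.6 + 0.2) / 3.1 × 100 = 2.8 / 3.1 × 100 = 90.3
Almera in 2025: (2.1 + 1.5) / 6.3 × 100 = 3.6 / 6.3 × 100 = 57.1

Almera in 2000: 90.3
Almera in 2025: 57.1
Higher: Almera in 2000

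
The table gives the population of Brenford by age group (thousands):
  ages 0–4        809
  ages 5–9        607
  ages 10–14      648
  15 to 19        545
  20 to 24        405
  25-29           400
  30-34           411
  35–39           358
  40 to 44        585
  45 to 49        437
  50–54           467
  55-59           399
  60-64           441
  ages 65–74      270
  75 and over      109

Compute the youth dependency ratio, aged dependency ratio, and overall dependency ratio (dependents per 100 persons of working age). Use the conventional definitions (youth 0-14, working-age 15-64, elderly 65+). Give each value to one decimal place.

Youth dependency ratio: 46.4
Old-age dependency ratio: 8.5
Total dependency ratio: 54.9

0–14: 809 + 607 + 648 = 2,064
15–64: 545 + 405 + 400 + 411 + 358 + 585 + 437 + 467 + 399 + 441 = 4,448
65+: 270 + 109 = 379
Youth dependency ratio = 2,064 / 4,448 × 100 = 46.4
Old-age dependency ratio = 379 / 4,448 × 100 = 8.5
Total dependency ratio = (2,064 + 379) / 4,448 × 100 = 2,443 / 4,448 × 100 = 54.9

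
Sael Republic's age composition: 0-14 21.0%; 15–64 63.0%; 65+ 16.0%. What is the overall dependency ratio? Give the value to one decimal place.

Total dependency ratio: 58.7

Total dependency ratio = (21.0 + 16.0) / 63.0 × 100 = 37.0 / 63.0 × 100 = 58.7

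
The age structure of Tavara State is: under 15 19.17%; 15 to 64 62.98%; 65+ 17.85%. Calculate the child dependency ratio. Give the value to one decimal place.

Youth dependency ratio = 19.17 / 62.98 × 100 = 30.4

Youth dependency ratio: 30.4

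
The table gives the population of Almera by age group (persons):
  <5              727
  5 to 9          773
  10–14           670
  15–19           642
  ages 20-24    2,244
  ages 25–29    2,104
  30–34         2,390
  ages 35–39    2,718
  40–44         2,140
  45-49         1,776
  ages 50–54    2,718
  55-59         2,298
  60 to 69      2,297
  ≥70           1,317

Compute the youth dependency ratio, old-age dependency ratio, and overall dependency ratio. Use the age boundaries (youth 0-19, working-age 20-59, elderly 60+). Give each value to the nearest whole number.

Youth dependency ratio: 15
Old-age dependency ratio: 20
Total dependency ratio: 35

0–19: 727 + 773 + 670 + 642 = 2,812
20–59: 2,244 + 2,104 + 2,390 + 2,718 + 2,140 + 1,776 + 2,718 + 2,298 = 18,388
60+: 2,297 + 1,317 = 3,614
Youth dependency ratio = 2,812 / 18,388 × 100 = 15
Old-age dependency ratio = 3,614 / 18,388 × 100 = 20
Total dependency ratio = (2,812 + 3,614) / 18,388 × 100 = 6,426 / 18,388 × 100 = 35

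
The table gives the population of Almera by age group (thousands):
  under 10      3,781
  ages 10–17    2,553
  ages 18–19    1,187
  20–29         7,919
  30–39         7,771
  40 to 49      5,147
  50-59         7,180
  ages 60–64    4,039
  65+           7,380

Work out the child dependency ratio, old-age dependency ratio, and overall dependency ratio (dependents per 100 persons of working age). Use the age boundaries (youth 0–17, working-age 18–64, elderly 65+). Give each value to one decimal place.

0–17: 3,781 + 2,553 = 6,334
18–64: 1,187 + 7,919 + 7,771 + 5,147 + 7,180 + 4,039 = 33,243
65+: 7,380
Youth dependency ratio = 6,334 / 33,243 × 100 = 19.1
Old-age dependency ratio = 7,380 / 33,243 × 100 = 22.2
Total dependency ratio = (6,334 + 7,380) / 33,243 × 100 = 13,714 / 33,243 × 100 = 41.3

Youth dependency ratio: 19.1
Old-age dependency ratio: 22.2
Total dependency ratio: 41.3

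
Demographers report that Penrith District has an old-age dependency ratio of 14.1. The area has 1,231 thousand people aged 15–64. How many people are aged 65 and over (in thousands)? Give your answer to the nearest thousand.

Old-age dependency ratio = elderly / working-age × 100
14.1 = E / 1,231 × 100
⇒ 174

Aged 65 and over: 174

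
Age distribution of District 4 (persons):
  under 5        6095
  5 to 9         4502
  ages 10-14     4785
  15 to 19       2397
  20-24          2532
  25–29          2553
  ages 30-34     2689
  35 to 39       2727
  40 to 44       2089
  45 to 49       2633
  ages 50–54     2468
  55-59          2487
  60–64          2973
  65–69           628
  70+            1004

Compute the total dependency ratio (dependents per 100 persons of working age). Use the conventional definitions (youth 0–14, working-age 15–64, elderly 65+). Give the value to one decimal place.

Total dependency ratio: 66.6

0–14: 6095 + 4502 + 4785 = 15382
15–64: 2397 + 2532 + 2553 + 2689 + 2727 + 2089 + 2633 + 2468 + 2487 + 2973 = 25548
65+: 628 + 1004 = 1632
Total dependency ratio = (15382 + 1632) / 25548 × 100 = 17014 / 25548 × 100 = 66.6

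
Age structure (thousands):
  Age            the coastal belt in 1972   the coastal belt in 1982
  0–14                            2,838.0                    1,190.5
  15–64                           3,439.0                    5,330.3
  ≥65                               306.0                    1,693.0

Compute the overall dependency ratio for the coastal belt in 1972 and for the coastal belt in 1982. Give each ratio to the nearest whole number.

the coastal belt in 1972: 91
the coastal belt in 1982: 54

the coastal belt in 1972: (2,838.0 + 306.0) / 3,439.0 × 100 = 3,144.0 / 3,439.0 × 100 = 91
the coastal belt in 1982: (1,190.5 + 1,693.0) / 5,330.3 × 100 = 2,883.5 / 5,330.3 × 100 = 54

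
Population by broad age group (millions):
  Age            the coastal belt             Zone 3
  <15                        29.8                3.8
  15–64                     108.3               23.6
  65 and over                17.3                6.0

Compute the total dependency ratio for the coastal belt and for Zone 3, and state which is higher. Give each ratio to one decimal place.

the coastal belt: 43.5
Zone 3: 41.5
Higher: the coastal belt

the coastal belt: (29.8 + 17.3) / 108.3 × 100 = 47.1 / 108.3 × 100 = 43.5
Zone 3: (3.8 + 6.0) / 23.6 × 100 = 9.8 / 23.6 × 100 = 41.5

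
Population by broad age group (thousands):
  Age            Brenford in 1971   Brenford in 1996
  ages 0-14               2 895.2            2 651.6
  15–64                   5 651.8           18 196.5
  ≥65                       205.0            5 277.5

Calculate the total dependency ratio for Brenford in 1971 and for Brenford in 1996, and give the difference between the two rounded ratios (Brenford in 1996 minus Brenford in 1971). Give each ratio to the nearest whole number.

Brenford in 1971: (2 895.2 + 205.0) / 5 651.8 × 100 = 3 100.2 / 5 651.8 × 100 = 55
Brenford in 1996: (2 651.6 + 5 277.5) / 18 196.5 × 100 = 7 929.1 / 18 196.5 × 100 = 44

Brenford in 1971: 55
Brenford in 1996: 44
Difference: -11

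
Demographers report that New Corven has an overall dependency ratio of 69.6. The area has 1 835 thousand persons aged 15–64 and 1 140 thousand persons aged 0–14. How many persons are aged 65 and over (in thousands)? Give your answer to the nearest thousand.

Aged 65 and over: 137

Total dependency ratio = (youth + elderly) / working-age × 100
69.6 = (1 140 + E) / 1 835 × 100
⇒ 137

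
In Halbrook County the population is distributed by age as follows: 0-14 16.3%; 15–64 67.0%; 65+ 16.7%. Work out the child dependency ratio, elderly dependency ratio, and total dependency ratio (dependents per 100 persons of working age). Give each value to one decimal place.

Youth dependency ratio = 16.3 / 67.0 × 100 = 24.3
Old-age dependency ratio = 16.7 / 67.0 × 100 = 24.9
Total dependency ratio = (16.3 + 16.7) / 67.0 × 100 = 33.0 / 67.0 × 100 = 49.3

Youth dependency ratio: 24.3
Old-age dependency ratio: 24.9
Total dependency ratio: 49.3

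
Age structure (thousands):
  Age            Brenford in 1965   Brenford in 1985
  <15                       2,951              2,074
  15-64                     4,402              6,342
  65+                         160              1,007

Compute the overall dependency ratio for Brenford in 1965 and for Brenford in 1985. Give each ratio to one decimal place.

Brenford in 1965: 70.7
Brenford in 1985: 48.6

Brenford in 1965: (2,951 + 160) / 4,402 × 100 = 3,111 / 4,402 × 100 = 70.7
Brenford in 1985: (2,074 + 1,007) / 6,342 × 100 = 3,081 / 6,342 × 100 = 48.6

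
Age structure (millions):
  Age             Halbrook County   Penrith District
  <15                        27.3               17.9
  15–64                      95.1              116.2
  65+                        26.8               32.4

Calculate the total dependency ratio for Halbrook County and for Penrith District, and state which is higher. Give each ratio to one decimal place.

Halbrook County: (27.3 + 26.8) / 95.1 × 100 = 54.1 / 95.1 × 100 = 56.9
Penrith District: (17.9 + 32.4) / 116.2 × 100 = 50.3 / 116.2 × 100 = 43.3

Halbrook County: 56.9
Penrith District: 43.3
Higher: Halbrook County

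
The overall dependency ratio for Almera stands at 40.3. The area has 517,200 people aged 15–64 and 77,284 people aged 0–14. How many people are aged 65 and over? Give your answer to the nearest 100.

Aged 65 and over: 131,100

Total dependency ratio = (youth + elderly) / working-age × 100
40.3 = (77,284 + E) / 517,200 × 100
⇒ 131,100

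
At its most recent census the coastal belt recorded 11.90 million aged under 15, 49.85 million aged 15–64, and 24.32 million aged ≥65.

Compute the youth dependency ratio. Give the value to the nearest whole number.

Youth dependency ratio = 11.90 / 49.85 × 100 = 24

Youth dependency ratio: 24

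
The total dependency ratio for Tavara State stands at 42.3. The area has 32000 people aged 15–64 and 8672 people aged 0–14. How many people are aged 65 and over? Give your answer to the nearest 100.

Total dependency ratio = (youth + elderly) / working-age × 100
42.3 = (8672 + E) / 32000 × 100
⇒ 4900

Aged 65 and over: 4900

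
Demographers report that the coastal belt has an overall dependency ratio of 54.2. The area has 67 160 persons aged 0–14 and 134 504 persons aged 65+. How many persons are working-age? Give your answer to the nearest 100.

Total dependency ratio = (youth + elderly) / working-age × 100
54.2 = (67 160 + 134 504) / W × 100
⇒ 372 100

Working-age: 372 100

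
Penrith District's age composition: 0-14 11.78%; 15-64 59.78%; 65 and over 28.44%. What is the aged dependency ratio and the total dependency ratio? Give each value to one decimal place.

Old-age dependency ratio: 47.6
Total dependency ratio: 67.3

Old-age dependency ratio = 28.44 / 59.78 × 100 = 47.6
Total dependency ratio = (11.78 + 28.44) / 59.78 × 100 = 40.22 / 59.78 × 100 = 67.3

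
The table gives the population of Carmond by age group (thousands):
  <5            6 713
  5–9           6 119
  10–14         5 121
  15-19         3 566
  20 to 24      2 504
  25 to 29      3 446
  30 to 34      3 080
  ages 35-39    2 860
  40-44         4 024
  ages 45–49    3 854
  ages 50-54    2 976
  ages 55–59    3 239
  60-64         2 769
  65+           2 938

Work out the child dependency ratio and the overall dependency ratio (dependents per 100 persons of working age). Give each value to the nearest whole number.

0–14: 6 713 + 6 119 + 5 121 = 17 953
15–64: 3 566 + 2 504 + 3 446 + 3 080 + 2 860 + 4 024 + 3 854 + 2 976 + 3 239 + 2 769 = 32 318
65+: 2 938
Youth dependency ratio = 17 953 / 32 318 × 100 = 56
Total dependency ratio = (17 953 + 2 938) / 32 318 × 100 = 20 891 / 32 318 × 100 = 65

Youth dependency ratio: 56
Total dependency ratio: 65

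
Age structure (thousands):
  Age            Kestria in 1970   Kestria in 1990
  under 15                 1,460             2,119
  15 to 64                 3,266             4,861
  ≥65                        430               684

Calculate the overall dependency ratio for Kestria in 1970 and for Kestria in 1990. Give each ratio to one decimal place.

Kestria in 1970: (1,460 + 430) / 3,266 × 100 = 1,890 / 3,266 × 100 = 57.9
Kestria in 1990: (2,119 + 684) / 4,861 × 100 = 2,803 / 4,861 × 100 = 57.7

Kestria in 1970: 57.9
Kestria in 1990: 57.7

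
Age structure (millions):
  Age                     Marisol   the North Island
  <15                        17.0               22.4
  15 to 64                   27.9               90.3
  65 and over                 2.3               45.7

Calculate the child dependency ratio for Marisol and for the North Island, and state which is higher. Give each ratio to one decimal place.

Marisol: 17.0 / 27.9 × 100 = 60.9
the North Island: 22.4 / 90.3 × 100 = 24.8

Marisol: 60.9
the North Island: 24.8
Higher: Marisol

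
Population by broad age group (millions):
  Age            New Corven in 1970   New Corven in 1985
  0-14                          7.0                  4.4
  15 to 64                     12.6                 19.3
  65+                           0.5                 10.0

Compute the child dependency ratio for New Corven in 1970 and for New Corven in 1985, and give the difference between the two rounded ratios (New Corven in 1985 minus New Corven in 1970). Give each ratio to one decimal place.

New Corven in 1970: 55.6
New Corven in 1985: 22.8
Difference: -32.8

New Corven in 1970: 7.0 / 12.6 × 100 = 55.6
New Corven in 1985: 4.4 / 19.3 × 100 = 22.8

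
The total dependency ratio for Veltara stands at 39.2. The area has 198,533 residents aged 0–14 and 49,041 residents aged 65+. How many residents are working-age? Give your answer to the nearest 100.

Working-age: 631,600

Total dependency ratio = (youth + elderly) / working-age × 100
39.2 = (198,533 + 49,041) / W × 100
⇒ 631,600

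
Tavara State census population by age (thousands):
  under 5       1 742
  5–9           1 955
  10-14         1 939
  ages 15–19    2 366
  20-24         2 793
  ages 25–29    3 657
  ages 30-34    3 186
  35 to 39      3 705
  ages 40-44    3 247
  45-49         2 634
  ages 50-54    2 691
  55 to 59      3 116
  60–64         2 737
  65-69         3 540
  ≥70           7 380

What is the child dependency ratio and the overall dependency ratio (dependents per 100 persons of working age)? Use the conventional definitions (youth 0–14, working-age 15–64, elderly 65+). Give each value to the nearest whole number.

0–14: 1 742 + 1 955 + 1 939 = 5 636
15–64: 2 366 + 2 793 + 3 657 + 3 186 + 3 705 + 3 247 + 2 634 + 2 691 + 3 116 + 2 737 = 30 132
65+: 3 540 + 7 380 = 10 920
Youth dependency ratio = 5 636 / 30 132 × 100 = 19
Total dependency ratio = (5 636 + 10 920) / 30 132 × 100 = 16 556 / 30 132 × 100 = 55

Youth dependency ratio: 19
Total dependency ratio: 55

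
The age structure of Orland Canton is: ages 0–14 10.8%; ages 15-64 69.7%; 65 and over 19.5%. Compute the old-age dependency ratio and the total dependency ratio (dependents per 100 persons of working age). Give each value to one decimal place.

Old-age dependency ratio = 19.5 / 69.7 × 100 = 28.0
Total dependency ratio = (10.8 + 19.5) / 69.7 × 100 = 30.3 / 69.7 × 100 = 43.5

Old-age dependency ratio: 28.0
Total dependency ratio: 43.5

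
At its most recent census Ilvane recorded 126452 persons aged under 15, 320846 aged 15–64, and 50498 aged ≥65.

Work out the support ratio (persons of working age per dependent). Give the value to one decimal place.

Support ratio = 320846 / (126452 + 50498) = 320846 / 176950 = 1.8

Support ratio: 1.8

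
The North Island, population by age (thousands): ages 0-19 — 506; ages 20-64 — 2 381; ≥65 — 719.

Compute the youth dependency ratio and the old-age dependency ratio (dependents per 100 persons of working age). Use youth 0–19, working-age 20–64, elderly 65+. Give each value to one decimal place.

Youth dependency ratio = 506 / 2 381 × 100 = 21.3
Old-age dependency ratio = 719 / 2 381 × 100 = 30.2

Youth dependency ratio: 21.3
Old-age dependency ratio: 30.2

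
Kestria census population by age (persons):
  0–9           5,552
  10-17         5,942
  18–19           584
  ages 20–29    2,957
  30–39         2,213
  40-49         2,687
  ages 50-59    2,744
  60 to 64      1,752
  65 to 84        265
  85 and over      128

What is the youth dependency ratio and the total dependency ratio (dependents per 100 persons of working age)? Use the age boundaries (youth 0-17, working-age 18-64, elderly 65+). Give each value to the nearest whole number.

0–17: 5,552 + 5,942 = 11,494
18–64: 584 + 2,957 + 2,213 + 2,687 + 2,744 + 1,752 = 12,937
65+: 265 + 128 = 393
Youth dependency ratio = 11,494 / 12,937 × 100 = 89
Total dependency ratio = (11,494 + 393) / 12,937 × 100 = 11,887 / 12,937 × 100 = 92

Youth dependency ratio: 89
Total dependency ratio: 92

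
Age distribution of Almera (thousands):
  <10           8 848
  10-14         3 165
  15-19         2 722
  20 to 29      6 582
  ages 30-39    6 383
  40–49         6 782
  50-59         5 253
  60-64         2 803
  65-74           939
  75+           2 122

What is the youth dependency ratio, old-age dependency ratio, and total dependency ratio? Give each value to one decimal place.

0–14: 8 848 + 3 165 = 12 013
15–64: 2 722 + 6 582 + 6 383 + 6 782 + 5 253 + 2 803 = 30 525
65+: 939 + 2 122 = 3 061
Youth dependency ratio = 12 013 / 30 525 × 100 = 39.4
Old-age dependency ratio = 3 061 / 30 525 × 100 = 10.0
Total dependency ratio = (12 013 + 3 061) / 30 525 × 100 = 15 074 / 30 525 × 100 = 49.4

Youth dependency ratio: 39.4
Old-age dependency ratio: 10.0
Total dependency ratio: 49.4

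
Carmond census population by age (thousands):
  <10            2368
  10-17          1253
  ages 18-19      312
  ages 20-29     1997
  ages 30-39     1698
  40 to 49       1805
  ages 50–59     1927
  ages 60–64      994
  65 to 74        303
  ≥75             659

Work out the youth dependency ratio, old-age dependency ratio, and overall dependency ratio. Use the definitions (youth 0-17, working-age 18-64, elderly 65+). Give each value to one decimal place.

Youth dependency ratio: 41.5
Old-age dependency ratio: 11.0
Total dependency ratio: 52.5

0–17: 2368 + 1253 = 3621
18–64: 312 + 1997 + 1698 + 1805 + 1927 + 994 = 8733
65+: 303 + 659 = 962
Youth dependency ratio = 3621 / 8733 × 100 = 41.5
Old-age dependency ratio = 962 / 8733 × 100 = 11.0
Total dependency ratio = (3621 + 962) / 8733 × 100 = 4583 / 8733 × 100 = 52.5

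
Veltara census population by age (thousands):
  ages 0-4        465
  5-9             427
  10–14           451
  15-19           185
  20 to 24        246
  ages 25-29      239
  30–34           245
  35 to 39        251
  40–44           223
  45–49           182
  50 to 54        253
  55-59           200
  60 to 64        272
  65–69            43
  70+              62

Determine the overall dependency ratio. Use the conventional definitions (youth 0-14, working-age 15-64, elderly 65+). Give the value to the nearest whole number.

0–14: 465 + 427 + 451 = 1343
15–64: 185 + 246 + 239 + 245 + 251 + 223 + 182 + 253 + 200 + 272 = 2296
65+: 43 + 62 = 105
Total dependency ratio = (1343 + 105) / 2296 × 100 = 1448 / 2296 × 100 = 63

Total dependency ratio: 63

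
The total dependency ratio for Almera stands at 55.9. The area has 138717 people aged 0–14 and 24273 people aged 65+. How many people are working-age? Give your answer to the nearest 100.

Working-age: 291600

Total dependency ratio = (youth + elderly) / working-age × 100
55.9 = (138717 + 24273) / W × 100
⇒ 291600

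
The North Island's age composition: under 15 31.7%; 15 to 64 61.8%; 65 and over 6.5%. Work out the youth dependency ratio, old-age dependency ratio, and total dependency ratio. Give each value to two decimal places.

Youth dependency ratio: 51.29
Old-age dependency ratio: 10.52
Total dependency ratio: 61.81

Youth dependency ratio = 31.7 / 61.8 × 100 = 51.29
Old-age dependency ratio = 6.5 / 61.8 × 100 = 10.52
Total dependency ratio = (31.7 + 6.5) / 61.8 × 100 = 38.2 / 61.8 × 100 = 61.81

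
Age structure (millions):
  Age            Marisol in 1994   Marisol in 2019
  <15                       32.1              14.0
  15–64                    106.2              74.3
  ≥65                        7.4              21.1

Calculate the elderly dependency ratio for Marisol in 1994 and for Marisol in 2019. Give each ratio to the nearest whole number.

Marisol in 1994: 7
Marisol in 2019: 28

Marisol in 1994: 7.4 / 106.2 × 100 = 7
Marisol in 2019: 21.1 / 74.3 × 100 = 28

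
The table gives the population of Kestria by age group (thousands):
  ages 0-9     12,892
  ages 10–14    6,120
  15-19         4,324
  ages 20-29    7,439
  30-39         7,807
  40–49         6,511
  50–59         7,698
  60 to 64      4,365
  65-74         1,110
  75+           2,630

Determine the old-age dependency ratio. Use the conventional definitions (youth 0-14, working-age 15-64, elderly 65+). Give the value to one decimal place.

0–14: 12,892 + 6,120 = 19,012
15–64: 4,324 + 7,439 + 7,807 + 6,511 + 7,698 + 4,365 = 38,144
65+: 1,110 + 2,630 = 3,740
Old-age dependency ratio = 3,740 / 38,144 × 100 = 9.8

Old-age dependency ratio: 9.8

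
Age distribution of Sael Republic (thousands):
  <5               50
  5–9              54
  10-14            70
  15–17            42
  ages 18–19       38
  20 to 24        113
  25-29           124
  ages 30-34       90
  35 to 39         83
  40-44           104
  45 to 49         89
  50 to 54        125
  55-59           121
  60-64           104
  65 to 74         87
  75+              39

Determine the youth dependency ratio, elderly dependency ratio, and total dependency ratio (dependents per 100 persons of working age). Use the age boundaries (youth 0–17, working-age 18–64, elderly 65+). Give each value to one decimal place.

Youth dependency ratio: 21.8
Old-age dependency ratio: 12.7
Total dependency ratio: 34.5

0–17: 50 + 54 + 70 + 42 = 216
18–64: 38 + 113 + 124 + 90 + 83 + 104 + 89 + 125 + 121 + 104 = 991
65+: 87 + 39 = 126
Youth dependency ratio = 216 / 991 × 100 = 21.8
Old-age dependency ratio = 126 / 991 × 100 = 12.7
Total dependency ratio = (216 + 126) / 991 × 100 = 342 / 991 × 100 = 34.5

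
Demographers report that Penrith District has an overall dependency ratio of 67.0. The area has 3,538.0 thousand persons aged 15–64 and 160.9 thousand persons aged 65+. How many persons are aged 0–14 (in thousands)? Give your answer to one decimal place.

Aged 0–14: 2,209.6

Total dependency ratio = (youth + elderly) / working-age × 100
67.0 = (Y + 160.9) / 3,538.0 × 100
⇒ 2,209.6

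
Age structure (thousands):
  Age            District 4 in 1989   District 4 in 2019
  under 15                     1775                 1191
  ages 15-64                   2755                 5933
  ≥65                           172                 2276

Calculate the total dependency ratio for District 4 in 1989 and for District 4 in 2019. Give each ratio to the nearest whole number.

District 4 in 1989: 71
District 4 in 2019: 58

District 4 in 1989: (1775 + 172) / 2755 × 100 = 1947 / 2755 × 100 = 71
District 4 in 2019: (1191 + 2276) / 5933 × 100 = 3467 / 5933 × 100 = 58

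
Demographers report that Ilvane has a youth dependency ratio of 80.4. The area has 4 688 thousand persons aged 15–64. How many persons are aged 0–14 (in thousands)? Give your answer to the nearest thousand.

Aged 0–14: 3 769

Youth dependency ratio = youth / working-age × 100
80.4 = Y / 4 688 × 100
⇒ 3 769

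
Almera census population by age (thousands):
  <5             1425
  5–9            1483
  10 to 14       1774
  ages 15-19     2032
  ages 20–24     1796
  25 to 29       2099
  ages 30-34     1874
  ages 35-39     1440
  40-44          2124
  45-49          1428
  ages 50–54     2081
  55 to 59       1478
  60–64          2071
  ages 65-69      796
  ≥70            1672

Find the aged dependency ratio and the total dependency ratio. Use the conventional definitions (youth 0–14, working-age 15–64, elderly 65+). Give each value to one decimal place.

0–14: 1425 + 1483 + 1774 = 4682
15–64: 2032 + 1796 + 2099 + 1874 + 1440 + 2124 + 1428 + 2081 + 1478 + 2071 = 18423
65+: 796 + 1672 = 2468
Old-age dependency ratio = 2468 / 18423 × 100 = 13.4
Total dependency ratio = (4682 + 2468) / 18423 × 100 = 7150 / 18423 × 100 = 38.8

Old-age dependency ratio: 13.4
Total dependency ratio: 38.8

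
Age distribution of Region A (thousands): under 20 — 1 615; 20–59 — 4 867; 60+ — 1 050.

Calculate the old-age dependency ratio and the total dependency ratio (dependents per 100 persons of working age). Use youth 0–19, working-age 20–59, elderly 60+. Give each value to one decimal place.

Old-age dependency ratio: 21.6
Total dependency ratio: 54.8

Old-age dependency ratio = 1 050 / 4 867 × 100 = 21.6
Total dependency ratio = (1 615 + 1 050) / 4 867 × 100 = 2 665 / 4 867 × 100 = 54.8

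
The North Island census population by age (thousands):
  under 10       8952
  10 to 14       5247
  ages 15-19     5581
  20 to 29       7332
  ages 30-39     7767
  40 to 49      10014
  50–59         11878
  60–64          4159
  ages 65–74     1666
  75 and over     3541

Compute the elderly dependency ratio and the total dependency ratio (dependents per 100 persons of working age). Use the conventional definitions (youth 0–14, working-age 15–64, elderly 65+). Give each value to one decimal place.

0–14: 8952 + 5247 = 14199
15–64: 5581 + 7332 + 7767 + 10014 + 11878 + 4159 = 46731
65+: 1666 + 3541 = 5207
Old-age dependency ratio = 5207 / 46731 × 100 = 11.1
Total dependency ratio = (14199 + 5207) / 46731 × 100 = 19406 / 46731 × 100 = 41.5

Old-age dependency ratio: 11.1
Total dependency ratio: 41.5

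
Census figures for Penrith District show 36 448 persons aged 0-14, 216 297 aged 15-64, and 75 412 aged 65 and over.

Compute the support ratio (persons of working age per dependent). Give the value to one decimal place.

Support ratio = 216 297 / (36 448 + 75 412) = 216 297 / 111 860 = 1.9

Support ratio: 1.9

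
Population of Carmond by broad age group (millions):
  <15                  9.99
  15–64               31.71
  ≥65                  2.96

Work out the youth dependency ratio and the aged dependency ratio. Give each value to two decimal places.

Youth dependency ratio = 9.99 / 31.71 × 100 = 31.50
Old-age dependency ratio = 2.96 / 31.71 × 100 = 9.33

Youth dependency ratio: 31.50
Old-age dependency ratio: 9.33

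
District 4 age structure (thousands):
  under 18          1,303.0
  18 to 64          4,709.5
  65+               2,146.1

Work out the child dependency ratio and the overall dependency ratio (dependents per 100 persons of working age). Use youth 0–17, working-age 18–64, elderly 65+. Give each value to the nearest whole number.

Youth dependency ratio: 28
Total dependency ratio: 73

Youth dependency ratio = 1,303.0 / 4,709.5 × 100 = 28
Total dependency ratio = (1,303.0 + 2,146.1) / 4,709.5 × 100 = 3,449.1 / 4,709.5 × 100 = 73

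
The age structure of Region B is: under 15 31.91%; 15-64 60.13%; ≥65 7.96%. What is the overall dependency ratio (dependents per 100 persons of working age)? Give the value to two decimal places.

Total dependency ratio = (31.91 + 7.96) / 60.13 × 100 = 39.87 / 60.13 × 100 = 66.31

Total dependency ratio: 66.31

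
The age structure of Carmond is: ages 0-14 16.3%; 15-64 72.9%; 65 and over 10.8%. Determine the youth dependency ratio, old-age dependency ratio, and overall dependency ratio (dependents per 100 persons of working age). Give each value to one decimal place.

Youth dependency ratio: 22.4
Old-age dependency ratio: 14.8
Total dependency ratio: 37.2

Youth dependency ratio = 16.3 / 72.9 × 100 = 22.4
Old-age dependency ratio = 10.8 / 72.9 × 100 = 14.8
Total dependency ratio = (16.3 + 10.8) / 72.9 × 100 = 27.1 / 72.9 × 100 = 37.2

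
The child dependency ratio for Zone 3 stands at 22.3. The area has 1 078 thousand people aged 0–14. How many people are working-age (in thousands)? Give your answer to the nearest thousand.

Working-age: 4 834

Youth dependency ratio = youth / working-age × 100
22.3 = 1 078 / W × 100
⇒ 4 834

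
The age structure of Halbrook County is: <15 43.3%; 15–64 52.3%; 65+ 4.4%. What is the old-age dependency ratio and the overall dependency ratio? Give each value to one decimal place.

Old-age dependency ratio = 4.4 / 52.3 × 100 = 8.4
Total dependency ratio = (43.3 + 4.4) / 52.3 × 100 = 47.7 / 52.3 × 100 = 91.2

Old-age dependency ratio: 8.4
Total dependency ratio: 91.2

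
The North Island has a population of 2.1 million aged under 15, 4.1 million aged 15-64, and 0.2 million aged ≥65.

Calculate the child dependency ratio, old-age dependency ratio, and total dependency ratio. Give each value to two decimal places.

Youth dependency ratio: 51.22
Old-age dependency ratio: 4.88
Total dependency ratio: 56.10

Youth dependency ratio = 2.1 / 4.1 × 100 = 51.22
Old-age dependency ratio = 0.2 / 4.1 × 100 = 4.88
Total dependency ratio = (2.1 + 0.2) / 4.1 × 100 = 2.3 / 4.1 × 100 = 56.10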